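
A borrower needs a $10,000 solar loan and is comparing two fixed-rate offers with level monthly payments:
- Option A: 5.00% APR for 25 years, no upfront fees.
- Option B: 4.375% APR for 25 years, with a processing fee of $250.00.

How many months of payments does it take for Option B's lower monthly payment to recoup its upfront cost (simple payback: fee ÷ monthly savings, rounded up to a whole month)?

Option A: at 5.00% the monthly rate is 0.0041667, so the payment is 10,000 × 0.0041667 / (1 − 1.0041667^−300) = $58.46.
Option B: monthly rate = 4.375%/12 = 0.0036458; payment = 10,000 × 0.0036458 / (1 − (1+0.0036458)^−300) = $54.88.
Monthly savings = $58.46 − $54.88 = $3.58.
Break-even = $250.00 / $3.58 = 69.83 → 70 months.

70 months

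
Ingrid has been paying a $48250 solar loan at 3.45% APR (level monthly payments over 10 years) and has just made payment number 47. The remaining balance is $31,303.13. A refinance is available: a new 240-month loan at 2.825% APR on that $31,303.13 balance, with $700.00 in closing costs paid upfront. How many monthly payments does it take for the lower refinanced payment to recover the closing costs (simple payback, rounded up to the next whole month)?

Current payment = 48,250 × 3.45%/12 / (1 − (1+0.0028750)^−120) = $476.00.
Refinanced payment = 31,303.13 × 0.0023542 / (1 − (1+0.0023542)^−240) = $170.88.
Monthly savings = $476.00 − $170.88 = $305.12.
Break-even = $700.00 / $305.12 = 2.29 → 3 months.

3 months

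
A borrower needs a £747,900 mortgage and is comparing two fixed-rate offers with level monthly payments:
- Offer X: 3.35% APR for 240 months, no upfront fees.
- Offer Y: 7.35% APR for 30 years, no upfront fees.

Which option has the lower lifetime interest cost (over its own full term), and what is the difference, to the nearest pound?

Offer X: at 3.35% the monthly rate is 0.0027917, so the payment is 747,900 × 0.0027917 / (1 − 1.0027917^−240) = £4,280.09.
Total interest on Offer X = 240 × £4,280.09 − £747,900 = £279,321.60.
Offer Y: at 7.35% the monthly rate is 0.0061250, so the payment is 747,900 × 0.0061250 / (1 − 1.0061250^−360) = £5,152.82.
Total interest on Offer Y = 360 × £5,152.82 − £747,900 = £1,107,115.20.
Offer X is lower by £827,793.60.

Offer X by £827,794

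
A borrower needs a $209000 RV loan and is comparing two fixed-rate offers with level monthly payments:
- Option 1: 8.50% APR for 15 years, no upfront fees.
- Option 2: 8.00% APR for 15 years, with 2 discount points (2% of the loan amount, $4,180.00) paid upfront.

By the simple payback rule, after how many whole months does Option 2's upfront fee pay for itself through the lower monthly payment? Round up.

Option 1: at 8.50% the monthly rate is 0.0070833, so the payment is 209,000 × 0.0070833 / (1 − 1.0070833^−180) = $2,058.11.
Option 2: at 8.00% the monthly rate is 0.0066667, so the payment is 209,000 × 0.0066667 / (1 − 1.0066667^−180) = $1,997.31.
Monthly savings = $2,058.11 − $1,997.31 = $60.80.
Break-even = $4,180.00 / $60.80 = 68.75 → 69 months.

69 months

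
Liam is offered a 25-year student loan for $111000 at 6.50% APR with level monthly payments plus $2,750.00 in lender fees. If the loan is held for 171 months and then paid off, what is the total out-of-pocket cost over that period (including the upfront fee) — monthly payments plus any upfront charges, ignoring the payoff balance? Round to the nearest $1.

Monthly rate = 6.5%/12 = 0.0054167; payment = 111,000 × 0.0054167 / (1 − (1+0.0054167)^−300) = $749.48.
Total outlay = 171 × $749.48 + $2,750.00 = $130,911.08.

$130,911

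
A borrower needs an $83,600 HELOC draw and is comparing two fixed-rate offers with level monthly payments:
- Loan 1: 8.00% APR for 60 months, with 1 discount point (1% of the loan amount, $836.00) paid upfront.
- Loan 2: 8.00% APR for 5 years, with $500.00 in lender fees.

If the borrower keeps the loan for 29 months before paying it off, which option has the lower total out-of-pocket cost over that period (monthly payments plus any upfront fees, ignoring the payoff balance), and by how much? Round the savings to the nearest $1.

Loan 2 by $336

Loan 1: at 8.00% the monthly rate is 0.0066667, so the payment is 83,600 × 0.0066667 / (1 − 1.0066667^−60) = $1,695.11.
Loan 2: monthly rate = 8%/12 = 0.0066667; payment = 83,600 × 0.0066667 / (1 − (1+0.0066667)^−60) = $1,695.11.
Over 29 months: Loan 1 costs 29 × $1,695.11 + $836.00 = $49,994.19; Loan 2 costs 29 × $1,695.11 + $500.00 = $49,658.19.
Loan 2 is cheaper by $49,994.19 − $49,658.19 = $336.00.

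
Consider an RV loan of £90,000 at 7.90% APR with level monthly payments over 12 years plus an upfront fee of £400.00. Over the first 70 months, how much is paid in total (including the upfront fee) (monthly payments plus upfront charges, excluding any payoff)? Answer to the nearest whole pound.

At 7.90% the monthly rate is 0.0065833, so the payment is 90,000 × 0.0065833 / (1 − 1.0065833^−144) = £969.28.
Total outlay = 70 × £969.28 + £400.00 = £68,249.60.

£68,250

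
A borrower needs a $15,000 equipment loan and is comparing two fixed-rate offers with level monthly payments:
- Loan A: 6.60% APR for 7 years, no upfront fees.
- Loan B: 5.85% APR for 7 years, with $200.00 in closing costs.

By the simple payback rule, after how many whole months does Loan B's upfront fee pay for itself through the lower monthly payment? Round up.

Loan A: monthly rate = 6.6%/12 = 0.0055000; payment = 15,000 × 0.0055000 / (1 − (1+0.0055000)^−84) = $223.47.
Loan B: monthly rate = 5.85%/12 = 0.0048750; payment = 15,000 × 0.0048750 / (1 − (1+0.0048750)^−84) = $218.05.
Monthly savings = $223.47 − $218.05 = $5.42.
Break-even = $200.00 / $5.42 = 36.90 → 37 months.

37 months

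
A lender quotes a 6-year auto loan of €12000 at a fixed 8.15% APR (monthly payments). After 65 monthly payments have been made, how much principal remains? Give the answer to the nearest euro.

With monthly rate i = 8.15%/12 = 0.0067917, the balance after k of n payments is P · [(1+i)^n − (1+i)^k] / [(1+i)^n − 1].
(1+0.0067917)^72 = 1.62799129 and (1+0.0067917)^65 = 1.55265438, so the balance is 12,000 × (1.62799129 − 1.55265438) / (1.62799129 − 1) = €1,439.58.

€1,440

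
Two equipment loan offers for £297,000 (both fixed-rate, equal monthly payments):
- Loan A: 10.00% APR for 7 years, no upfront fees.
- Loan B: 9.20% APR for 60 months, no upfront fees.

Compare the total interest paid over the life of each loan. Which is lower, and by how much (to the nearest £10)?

Loan B by £42,520

Loan A: monthly rate = 10%/12 = 0.0083333; payment = 297,000 × 0.0083333 / (1 − (1+0.0083333)^−84) = £4,930.55.
Total interest on Loan A = 84 × £4,930.55 − £297,000 = £117,166.20.
Loan B: monthly rate = 9.2%/12 = 0.0076667; payment = 297,000 × 0.0076667 / (1 − (1+0.0076667)^−60) = £6,194.10.
Total interest on Loan B = 60 × £6,194.10 − £297,000 = £74,646.00.
Loan B is lower by £42,520.20.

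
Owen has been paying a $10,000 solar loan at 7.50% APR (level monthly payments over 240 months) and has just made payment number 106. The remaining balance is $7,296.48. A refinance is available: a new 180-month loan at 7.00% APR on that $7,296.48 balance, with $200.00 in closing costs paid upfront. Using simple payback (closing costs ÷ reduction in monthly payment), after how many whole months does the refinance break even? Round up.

Current payment = 10,000 × 7.5%/12 / (1 − (1+0.0062500)^−240) = $80.56.
Refinanced payment = 7,296.48 × 0.0058333 / (1 − (1+0.0058333)^−180) = $65.58.
Monthly savings = $80.56 − $65.58 = $14.98.
Break-even = $200.00 / $14.98 = 13.35 → 14 months.

14 months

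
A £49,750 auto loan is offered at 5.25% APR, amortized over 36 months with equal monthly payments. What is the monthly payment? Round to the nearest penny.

Monthly rate = 5.25%/12 = 0.0043750; payment = 49,750 × 0.0043750 / (1 − (1+0.0043750)^−36) = £1,496.64.

£1,496.64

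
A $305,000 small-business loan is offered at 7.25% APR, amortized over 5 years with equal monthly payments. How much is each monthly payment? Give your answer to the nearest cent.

At 7.25% the monthly rate is 0.0060417, so the payment is 305,000 × 0.0060417 / (1 − 1.0060417^−60) = $6,075.41.

$6,075.41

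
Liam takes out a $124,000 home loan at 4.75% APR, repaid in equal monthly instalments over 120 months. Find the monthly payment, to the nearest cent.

Monthly rate = 4.75%/12 = 0.0039583; payment = 124,000 × 0.0039583 / (1 − (1+0.0039583)^−120) = $1,300.11.

$1,300.11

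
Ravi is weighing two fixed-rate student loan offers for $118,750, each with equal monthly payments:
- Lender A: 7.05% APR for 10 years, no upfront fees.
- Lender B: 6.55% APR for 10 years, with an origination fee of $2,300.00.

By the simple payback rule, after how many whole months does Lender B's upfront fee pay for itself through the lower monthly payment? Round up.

76 months

Lender A: monthly rate = 7.05%/12 = 0.0058750; payment = 118,750 × 0.0058750 / (1 − (1+0.0058750)^−120) = $1,381.85.
Lender B: at 6.55% the monthly rate is 0.0054583, so the payment is 118,750 × 0.0054583 / (1 − 1.0054583^−120) = $1,351.41.
Monthly savings = $1,381.85 − $1,351.41 = $30.44.
Break-even = $2,300.00 / $30.44 = 75.56 → 76 months.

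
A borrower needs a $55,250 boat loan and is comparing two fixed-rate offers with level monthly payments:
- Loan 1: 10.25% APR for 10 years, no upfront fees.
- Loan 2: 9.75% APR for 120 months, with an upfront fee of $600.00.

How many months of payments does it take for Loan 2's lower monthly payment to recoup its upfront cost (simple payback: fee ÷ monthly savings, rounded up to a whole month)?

40 months

Loan 1: monthly rate = 10.25%/12 = 0.0085417; payment = 55,250 × 0.0085417 / (1 − (1+0.0085417)^−120) = $737.80.
Loan 2: at 9.75% the monthly rate is 0.0081250, so the payment is 55,250 × 0.0081250 / (1 − 1.0081250^−120) = $722.51.
Monthly savings = $737.80 − $722.51 = $15.29.
Break-even = $600.00 / $15.29 = 39.24 → 40 months.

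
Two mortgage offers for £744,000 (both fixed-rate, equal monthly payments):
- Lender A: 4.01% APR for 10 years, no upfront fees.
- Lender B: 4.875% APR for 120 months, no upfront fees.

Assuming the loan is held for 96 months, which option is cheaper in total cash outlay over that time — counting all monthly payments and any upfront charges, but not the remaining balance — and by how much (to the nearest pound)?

Lender A by £29,733

Lender A: at 4.01% the monthly rate is 0.0033417, so the payment is 744,000 × 0.0033417 / (1 − 1.0033417^−120) = £7,536.17.
Lender B: monthly rate = 4.875%/12 = 0.0040625; payment = 744,000 × 0.0040625 / (1 − (1+0.0040625)^−120) = £7,845.89.
Over 96 months: Lender A costs 96 × £7,536.17 = £723,472.32; Lender B costs 96 × £7,845.89 = £753,205.44.
Lender A is cheaper by £753,205.44 − £723,472.32 = £29,733.12.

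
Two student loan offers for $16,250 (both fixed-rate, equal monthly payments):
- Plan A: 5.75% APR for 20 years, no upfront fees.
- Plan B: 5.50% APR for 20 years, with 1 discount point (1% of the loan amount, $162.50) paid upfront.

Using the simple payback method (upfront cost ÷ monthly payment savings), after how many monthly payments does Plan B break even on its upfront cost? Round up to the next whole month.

Plan A: monthly rate = 5.75%/12 = 0.0047917; payment = 16,250 × 0.0047917 / (1 − (1+0.0047917)^−240) = $114.09.
Plan B: at 5.50% the monthly rate is 0.0045833, so the payment is 16,250 × 0.0045833 / (1 − 1.0045833^−240) = $111.78.
Monthly savings = $114.09 − $111.78 = $2.31.
Break-even = $162.50 / $2.31 = 70.35 → 71 months.

71 months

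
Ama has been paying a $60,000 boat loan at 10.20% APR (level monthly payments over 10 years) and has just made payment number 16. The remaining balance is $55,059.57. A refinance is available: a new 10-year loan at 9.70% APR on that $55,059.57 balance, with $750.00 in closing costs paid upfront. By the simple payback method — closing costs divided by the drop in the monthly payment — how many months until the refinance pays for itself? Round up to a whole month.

10 months

Current payment = 60,000 × 10.2%/12 / (1 − (1+0.0085000)^−120) = $799.56.
Refinanced payment = 55,059.57 × 0.0080833 / (1 − (1+0.0080833)^−120) = $718.50.
Monthly savings = $799.56 − $718.50 = $81.06.
Break-even = $750.00 / $81.06 = 9.25 → 10 months.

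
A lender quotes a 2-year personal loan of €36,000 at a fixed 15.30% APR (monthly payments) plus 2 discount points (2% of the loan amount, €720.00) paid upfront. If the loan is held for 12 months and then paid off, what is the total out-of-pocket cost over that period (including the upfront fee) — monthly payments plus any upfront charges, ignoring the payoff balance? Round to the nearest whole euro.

€21,728

Monthly rate = 15.3%/12 = 0.0127500; payment = 36,000 × 0.0127500 / (1 − (1+0.0127500)^−24) = €1,750.65.
Total outlay = 12 × €1,750.65 + €720.00 = €21,727.80.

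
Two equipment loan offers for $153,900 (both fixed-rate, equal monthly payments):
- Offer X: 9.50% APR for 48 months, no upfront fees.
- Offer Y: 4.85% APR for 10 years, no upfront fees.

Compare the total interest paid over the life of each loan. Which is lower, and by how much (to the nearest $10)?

Offer X by $8,940

Offer X: monthly rate = 9.5%/12 = 0.0079167; payment = 153,900 × 0.0079167 / (1 − (1+0.0079167)^−48) = $3,866.45.
Total interest on Offer X = 48 × $3,866.45 − $153,900 = $31,689.60.
Offer Y: at 4.85% the monthly rate is 0.0040417, so the payment is 153,900 × 0.0040417 / (1 − 1.0040417^−120) = $1,621.09.
Total interest on Offer Y = 120 × $1,621.09 − $153,900 = $40,630.80.
Offer X is lower by $8,941.20.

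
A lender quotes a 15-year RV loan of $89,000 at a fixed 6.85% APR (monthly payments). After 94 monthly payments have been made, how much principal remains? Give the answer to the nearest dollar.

$53,740

With monthly rate i = 6.85%/12 = 0.0057083, the balance after k of n payments is P · [(1+i)^n − (1+i)^k] / [(1+i)^n − 1].
(1+0.0057083)^180 = 2.78592083 and (1+0.0057083)^94 = 1.70754666, so the balance is 89,000 × (2.78592083 − 1.70754666) / (2.78592083 − 1) = $53,739.95.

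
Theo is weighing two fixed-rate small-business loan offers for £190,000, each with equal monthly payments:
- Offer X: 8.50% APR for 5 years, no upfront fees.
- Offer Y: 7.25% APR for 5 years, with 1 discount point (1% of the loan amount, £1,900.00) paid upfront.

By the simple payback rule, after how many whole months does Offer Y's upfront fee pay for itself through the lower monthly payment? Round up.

17 months

Offer X: at 8.50% the monthly rate is 0.0070833, so the payment is 190,000 × 0.0070833 / (1 − 1.0070833^−60) = £3,898.14.
Offer Y: monthly rate = 7.25%/12 = 0.0060417; payment = 190,000 × 0.0060417 / (1 − (1+0.0060417)^−60) = £3,784.68.
Monthly savings = £3,898.14 − £3,784.68 = £113.46.
Break-even = £1,900.00 / £113.46 = 16.75 → 17 months.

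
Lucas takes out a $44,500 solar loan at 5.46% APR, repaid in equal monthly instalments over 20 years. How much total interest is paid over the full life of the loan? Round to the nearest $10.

$28,730

At 5.46% the monthly rate is 0.0045500, so the payment is 44,500 × 0.0045500 / (1 − 1.0045500^−240) = $305.11.
Total paid = 240 × $305.11 = $73,226.40; interest = $73,226.40 − $44,500 = $28,726.40.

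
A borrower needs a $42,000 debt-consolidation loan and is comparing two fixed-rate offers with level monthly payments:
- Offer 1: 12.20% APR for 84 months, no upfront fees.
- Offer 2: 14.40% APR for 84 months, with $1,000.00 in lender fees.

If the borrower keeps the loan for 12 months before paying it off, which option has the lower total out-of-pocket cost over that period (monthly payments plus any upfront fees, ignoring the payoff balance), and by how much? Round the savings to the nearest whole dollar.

Offer 1 by $1,606

Offer 1: monthly rate = 12.2%/12 = 0.0101667; payment = 42,000 × 0.0101667 / (1 − (1+0.0101667)^−84) = $745.91.
Offer 2: monthly rate = 14.4%/12 = 0.0120000; payment = 42,000 × 0.0120000 / (1 − (1+0.0120000)^−84) = $796.39.
Over 12 months: Offer 1 costs 12 × $745.91 = $8,950.92; Offer 2 costs 12 × $796.39 + $1,000.00 = $10,556.68.
Offer 1 is cheaper by $10,556.68 − $8,950.92 = $1,605.76.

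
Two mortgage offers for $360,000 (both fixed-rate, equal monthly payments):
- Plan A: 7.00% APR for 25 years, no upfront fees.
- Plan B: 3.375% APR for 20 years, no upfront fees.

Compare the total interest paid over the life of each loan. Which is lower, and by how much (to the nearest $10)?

Plan B by $267,770

Plan A: monthly rate = 7%/12 = 0.0058333; payment = 360,000 × 0.0058333 / (1 − (1+0.0058333)^−300) = $2,544.41.
Total interest on Plan A = 300 × $2,544.41 − $360,000 = $403,323.00.
Plan B: monthly rate = 3.375%/12 = 0.0028125; payment = 360,000 × 0.0028125 / (1 − (1+0.0028125)^−240) = $2,064.81.
Total interest on Plan B = 240 × $2,064.81 − $360,000 = $135,554.40.
Plan B is lower by $267,768.60.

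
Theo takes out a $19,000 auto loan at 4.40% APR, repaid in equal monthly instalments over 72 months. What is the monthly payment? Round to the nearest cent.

$300.73

At 4.40% the monthly rate is 0.0036667, so the payment is 19,000 × 0.0036667 / (1 − 1.0036667^−72) = $300.73.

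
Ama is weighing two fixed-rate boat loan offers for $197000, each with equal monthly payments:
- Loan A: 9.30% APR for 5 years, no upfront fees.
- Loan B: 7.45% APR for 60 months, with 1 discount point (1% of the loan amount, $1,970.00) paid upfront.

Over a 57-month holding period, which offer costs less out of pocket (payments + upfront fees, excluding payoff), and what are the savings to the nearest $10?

Loan B by $8,020

Loan A: monthly rate = 9.3%/12 = 0.0077500; payment = 197,000 × 0.0077500 / (1 − (1+0.0077500)^−60) = $4,118.14.
Loan B: monthly rate = 7.45%/12 = 0.0062083; payment = 197,000 × 0.0062083 / (1 − (1+0.0062083)^−60) = $3,942.80.
Over 57 months: Loan A costs 57 × $4,118.14 = $234,733.98; Loan B costs 57 × $3,942.80 + $1,970.00 = $226,709.60.
Loan B is cheaper by $234,733.98 − $226,709.60 = $8,024.38.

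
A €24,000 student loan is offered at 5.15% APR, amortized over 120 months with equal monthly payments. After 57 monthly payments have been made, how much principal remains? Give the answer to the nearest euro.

With monthly rate i = 5.15%/12 = 0.0042917, the balance after k of n payments is P · [(1+i)^n − (1+i)^k] / [(1+i)^n − 1].
(1+0.0042917)^120 = 1.67179525 and (1+0.0042917)^57 = 1.27647398, so the balance is 24,000 × (1.67179525 − 1.27647398) / (1.67179525 − 1) = €14,122.92.

€14,123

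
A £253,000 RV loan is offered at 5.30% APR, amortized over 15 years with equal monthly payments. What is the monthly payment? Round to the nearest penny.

At 5.30% the monthly rate is 0.0044167, so the payment is 253,000 × 0.0044167 / (1 − 1.0044167^−180) = £2,040.47.

£2,040.47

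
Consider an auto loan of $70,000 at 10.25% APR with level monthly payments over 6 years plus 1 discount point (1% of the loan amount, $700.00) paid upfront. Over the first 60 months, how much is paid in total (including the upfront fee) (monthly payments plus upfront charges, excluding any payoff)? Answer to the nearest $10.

$79,040

At 10.25% the monthly rate is 0.0085417, so the payment is 70,000 × 0.0085417 / (1 − 1.0085417^−72) = $1,305.65.
Total outlay = 60 × $1,305.65 + $700.00 = $79,039.00.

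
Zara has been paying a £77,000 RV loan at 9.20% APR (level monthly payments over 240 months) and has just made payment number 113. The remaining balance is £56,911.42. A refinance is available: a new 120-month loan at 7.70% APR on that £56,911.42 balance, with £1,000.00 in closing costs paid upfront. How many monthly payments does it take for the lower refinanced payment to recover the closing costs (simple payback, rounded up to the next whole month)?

48 months

Current payment = 77,000 × 9.2%/12 / (1 − (1+0.0076667)^−240) = £702.72.
Refinanced payment = 56,911.42 × 0.0064167 / (1 − (1+0.0064167)^−120) = £681.50.
Monthly savings = £702.72 − £681.50 = £21.22.
Break-even = £1,000.00 / £21.22 = 47.13 → 48 months.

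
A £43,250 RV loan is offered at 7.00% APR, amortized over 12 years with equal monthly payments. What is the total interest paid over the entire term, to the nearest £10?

At 7.00% the monthly rate is 0.0058333, so the payment is 43,250 × 0.0058333 / (1 − 1.0058333^−144) = £444.77.
Total paid = 144 × £444.77 = £64,046.88; interest = £64,046.88 − £43,250 = £20,796.88.

£20,800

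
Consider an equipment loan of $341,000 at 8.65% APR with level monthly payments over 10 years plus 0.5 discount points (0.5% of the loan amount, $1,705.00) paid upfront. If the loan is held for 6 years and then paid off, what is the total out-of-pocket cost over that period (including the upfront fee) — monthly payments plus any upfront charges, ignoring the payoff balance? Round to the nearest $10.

$308,090

At 8.65% the monthly rate is 0.0072083, so the payment is 341,000 × 0.0072083 / (1 − 1.0072083^−120) = $4,255.32.
Total outlay = 72 × $4,255.32 + $1,705.00 = $308,088.04.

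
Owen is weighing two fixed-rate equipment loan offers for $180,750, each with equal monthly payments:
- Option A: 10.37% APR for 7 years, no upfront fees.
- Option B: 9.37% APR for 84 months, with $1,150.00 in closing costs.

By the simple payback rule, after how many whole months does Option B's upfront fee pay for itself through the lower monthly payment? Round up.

Option A: at 10.37% the monthly rate is 0.0086417, so the payment is 180,750 × 0.0086417 / (1 − 1.0086417^−84) = $3,035.33.
Option B: at 9.37% the monthly rate is 0.0078083, so the payment is 180,750 × 0.0078083 / (1 − 1.0078083^−84) = $2,942.16.
Monthly savings = $3,035.33 − $2,942.16 = $93.17.
Break-even = $1,150.00 / $93.17 = 12.34 → 13 months.

13 months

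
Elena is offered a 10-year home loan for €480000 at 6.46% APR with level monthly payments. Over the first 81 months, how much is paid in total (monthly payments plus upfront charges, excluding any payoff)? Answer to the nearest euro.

€440,684

At 6.46% the monthly rate is 0.0053833, so the payment is 480,000 × 0.0053833 / (1 − 1.0053833^−120) = €5,440.54.
Total outlay = 81 × €5,440.54 = €440,683.74.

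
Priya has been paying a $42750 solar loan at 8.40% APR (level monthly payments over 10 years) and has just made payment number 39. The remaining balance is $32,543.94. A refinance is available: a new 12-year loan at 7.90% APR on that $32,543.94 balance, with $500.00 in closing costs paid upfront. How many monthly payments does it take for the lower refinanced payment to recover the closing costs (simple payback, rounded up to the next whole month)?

3 months

Current payment = 42,750 × 8.4%/12 / (1 − (1+0.0070000)^−120) = $527.76.
Refinanced payment = 32,543.94 × 0.0065833 / (1 − (1+0.0065833)^−144) = $350.49.
Monthly savings = $527.76 − $350.49 = $177.27.
Break-even = $500.00 / $177.27 = 2.82 → 3 months.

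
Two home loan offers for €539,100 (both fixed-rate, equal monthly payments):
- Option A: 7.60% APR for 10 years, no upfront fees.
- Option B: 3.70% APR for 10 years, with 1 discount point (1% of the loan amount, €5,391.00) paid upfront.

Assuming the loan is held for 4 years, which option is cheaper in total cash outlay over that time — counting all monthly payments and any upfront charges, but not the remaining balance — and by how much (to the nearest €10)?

Option A: monthly rate = 7.6%/12 = 0.0063333; payment = 539,100 × 0.0063333 / (1 − (1+0.0063333)^−120) = €6,427.38.
Option B: monthly rate = 3.7%/12 = 0.0030833; payment = 539,100 × 0.0030833 / (1 − (1+0.0030833)^−120) = €5,381.59.
Over 48 months: Option A costs 48 × €6,427.38 = €308,514.24; Option B costs 48 × €5,381.59 + €5,391.00 = €263,707.32.
Option B is cheaper by €308,514.24 − €263,707.32 = €44,806.92.

Option B by €44,810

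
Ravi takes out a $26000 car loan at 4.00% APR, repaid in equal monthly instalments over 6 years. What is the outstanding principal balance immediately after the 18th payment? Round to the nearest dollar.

$20,072

With monthly rate i = 4%/12 = 0.0033333, the balance after k of n payments is P · [(1+i)^n − (1+i)^k] / [(1+i)^n − 1].
(1+0.0033333)^72 = 1.27074188 and (1+0.0033333)^18 = 1.06173060, so the balance is 26,000 × (1.27074188 − 1.06173060) / (1.27074188 − 1) = $20,071.86.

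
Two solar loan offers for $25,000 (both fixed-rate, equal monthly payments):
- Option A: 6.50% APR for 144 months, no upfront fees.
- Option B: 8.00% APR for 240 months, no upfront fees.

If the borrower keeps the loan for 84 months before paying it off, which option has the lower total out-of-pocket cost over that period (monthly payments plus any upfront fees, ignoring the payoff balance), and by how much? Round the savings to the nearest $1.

Option B by $3,475

Option A: at 6.50% the monthly rate is 0.0054167, so the payment is 25,000 × 0.0054167 / (1 − 1.0054167^−144) = $250.48.
Option B: monthly rate = 8%/12 = 0.0066667; payment = 25,000 × 0.0066667 / (1 − (1+0.0066667)^−240) = $209.11.
Over 84 months: Option A costs 84 × $250.48 = $21,040.32; Option B costs 84 × $209.11 = $17,565.24.
Option B is cheaper by $21,040.32 − $17,565.24 = $3,475.08.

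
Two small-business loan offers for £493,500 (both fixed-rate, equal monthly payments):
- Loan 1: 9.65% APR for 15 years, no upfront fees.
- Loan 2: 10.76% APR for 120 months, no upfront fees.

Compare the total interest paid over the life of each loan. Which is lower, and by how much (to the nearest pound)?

Loan 1: monthly rate = 9.65%/12 = 0.0080417; payment = 493,500 × 0.0080417 / (1 − (1+0.0080417)^−180) = £5,198.01.
Total interest on Loan 1 = 180 × £5,198.01 − £493,500 = £442,141.80.
Loan 2: monthly rate = 10.76%/12 = 0.0089667; payment = 493,500 × 0.0089667 / (1 − (1+0.0089667)^−120) = £6,731.09.
Total interest on Loan 2 = 120 × £6,731.09 − £493,500 = £314,230.80.
Loan 2 is lower by £127,911.00.

Loan 2 by £127,911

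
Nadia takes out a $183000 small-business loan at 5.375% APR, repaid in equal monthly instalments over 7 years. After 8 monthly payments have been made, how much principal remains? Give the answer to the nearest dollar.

$168,379

With monthly rate i = 5.375%/12 = 0.0044792, the balance after k of n payments is P · [(1+i)^n − (1+i)^k] / [(1+i)^n − 1].
(1+0.0044792)^84 = 1.45558789 and (1+0.0044792)^8 = 1.03640016, so the balance is 183,000 × (1.45558789 − 1.03640016) / (1.45558789 − 1) = $168,378.83.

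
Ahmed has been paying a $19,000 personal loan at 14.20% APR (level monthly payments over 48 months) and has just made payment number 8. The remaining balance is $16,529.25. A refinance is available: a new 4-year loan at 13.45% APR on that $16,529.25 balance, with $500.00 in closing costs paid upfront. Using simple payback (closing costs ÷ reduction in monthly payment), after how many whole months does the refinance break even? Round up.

Current payment = 19,000 × 14.2%/12 / (1 − (1+0.0118333)^−48) = $521.11.
Refinanced payment = 16,529.25 × 0.0112083 / (1 − (1+0.0112083)^−48) = $447.14.
Monthly savings = $521.11 − $447.14 = $73.97.
Break-even = $500.00 / $73.97 = 6.76 → 7 months.

7 months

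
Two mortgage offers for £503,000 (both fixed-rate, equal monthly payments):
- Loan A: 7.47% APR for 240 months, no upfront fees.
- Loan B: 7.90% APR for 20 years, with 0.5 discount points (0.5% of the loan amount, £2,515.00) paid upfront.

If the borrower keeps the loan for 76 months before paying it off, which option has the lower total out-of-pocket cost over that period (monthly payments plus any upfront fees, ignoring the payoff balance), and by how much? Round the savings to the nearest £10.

Loan A: monthly rate = 7.47%/12 = 0.0062250; payment = 503,000 × 0.0062250 / (1 − (1+0.0062250)^−240) = £4,042.91.
Loan B: at 7.90% the monthly rate is 0.0065833, so the payment is 503,000 × 0.0065833 / (1 − 1.0065833^−240) = £4,176.04.
Over 76 months: Loan A costs 76 × £4,042.91 = £307,261.16; Loan B costs 76 × £4,176.04 + £2,515.00 = £319,894.04.
Loan A is cheaper by £319,894.04 − £307,261.16 = £12,632.88.

Loan A by £12,630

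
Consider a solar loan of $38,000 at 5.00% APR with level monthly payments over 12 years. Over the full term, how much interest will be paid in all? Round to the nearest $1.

Monthly rate = 5%/12 = 0.0041667; payment = 38,000 × 0.0041667 / (1 − (1+0.0041667)^−144) = $351.46.
Total paid = 144 × $351.46 = $50,610.24; interest = $50,610.24 − $38,000 = $12,610.24.

$12,610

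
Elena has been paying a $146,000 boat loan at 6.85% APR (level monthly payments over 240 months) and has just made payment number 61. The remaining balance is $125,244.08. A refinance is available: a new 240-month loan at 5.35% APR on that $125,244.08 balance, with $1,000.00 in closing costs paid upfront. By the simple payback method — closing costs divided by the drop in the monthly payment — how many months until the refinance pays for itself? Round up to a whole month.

4 months

Current payment = 146,000 × 6.85%/12 / (1 − (1+0.0057083)^−240) = $1,118.83.
Refinanced payment = 125,244.08 × 0.0044583 / (1 − (1+0.0044583)^−240) = $850.96.
Monthly savings = $1,118.83 − $850.96 = $267.87.
Break-even = $1,000.00 / $267.87 = 3.73 → 4 months.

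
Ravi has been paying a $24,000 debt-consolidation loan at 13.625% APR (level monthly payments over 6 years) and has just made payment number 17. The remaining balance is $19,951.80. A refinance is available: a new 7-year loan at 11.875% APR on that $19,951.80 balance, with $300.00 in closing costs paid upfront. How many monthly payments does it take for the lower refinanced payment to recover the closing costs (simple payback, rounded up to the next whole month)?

3 months

Current payment = 24,000 × 13.625%/12 / (1 − (1+0.0113542)^−72) = $489.73.
Refinanced payment = 19,951.80 × 0.0098958 / (1 − (1+0.0098958)^−84) = $350.87.
Monthly savings = $489.73 − $350.87 = $138.86.
Break-even = $300.00 / $138.86 = 2.16 → 3 months.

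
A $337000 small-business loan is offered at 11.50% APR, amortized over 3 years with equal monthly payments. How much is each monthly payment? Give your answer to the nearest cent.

$11,112.91

Monthly rate = 11.5%/12 = 0.0095833; payment = 337,000 × 0.0095833 / (1 − (1+0.0095833)^−36) = $11,112.91.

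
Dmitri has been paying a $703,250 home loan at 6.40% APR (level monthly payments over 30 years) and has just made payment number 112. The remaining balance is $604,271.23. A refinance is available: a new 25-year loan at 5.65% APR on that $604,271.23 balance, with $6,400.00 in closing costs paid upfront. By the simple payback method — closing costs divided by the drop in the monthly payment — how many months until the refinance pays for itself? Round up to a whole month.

Current payment = 703,250 × 6.4%/12 / (1 − (1+0.0053333)^−360) = $4,398.87.
Refinanced payment = 604,271.23 × 0.0047083 / (1 − (1+0.0047083)^−300) = $3,765.08.
Monthly savings = $4,398.87 − $3,765.08 = $633.79.
Break-even = $6,400.00 / $633.79 = 10.10 → 11 months.

11 months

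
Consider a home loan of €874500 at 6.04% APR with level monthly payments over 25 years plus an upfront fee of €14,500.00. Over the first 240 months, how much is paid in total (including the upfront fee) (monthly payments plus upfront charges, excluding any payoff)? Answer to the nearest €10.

€1,371,900

At 6.04% the monthly rate is 0.0050333, so the payment is 874,500 × 0.0050333 / (1 − 1.0050333^−300) = €5,655.82.
Total outlay = 240 × €5,655.82 + €14,500.00 = €1,371,896.80.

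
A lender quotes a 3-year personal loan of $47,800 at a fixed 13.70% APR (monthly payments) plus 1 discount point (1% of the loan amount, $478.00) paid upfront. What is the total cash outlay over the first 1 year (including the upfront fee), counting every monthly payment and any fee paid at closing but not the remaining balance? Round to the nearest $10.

$20,000

At 13.70% the monthly rate is 0.0114167, so the payment is 47,800 × 0.0114167 / (1 − 1.0114167^−36) = $1,626.73.
Total outlay = 12 × $1,626.73 + $478.00 = $19,998.76.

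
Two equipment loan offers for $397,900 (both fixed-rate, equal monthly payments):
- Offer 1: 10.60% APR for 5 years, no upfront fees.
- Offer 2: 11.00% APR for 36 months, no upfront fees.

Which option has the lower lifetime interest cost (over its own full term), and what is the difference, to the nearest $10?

Offer 2 by $45,370

Offer 1: monthly rate = 10.6%/12 = 0.0088333; payment = 397,900 × 0.0088333 / (1 − (1+0.0088333)^−60) = $8,572.15.
Total interest on Offer 1 = 60 × $8,572.15 − $397,900 = $116,429.00.
Offer 2: at 11.00% the monthly rate is 0.0091667, so the payment is 397,900 × 0.0091667 / (1 − 1.0091667^−36) = $13,026.74.
Total interest on Offer 2 = 36 × $13,026.74 − $397,900 = $71,062.64.
Offer 2 is lower by $45,366.36.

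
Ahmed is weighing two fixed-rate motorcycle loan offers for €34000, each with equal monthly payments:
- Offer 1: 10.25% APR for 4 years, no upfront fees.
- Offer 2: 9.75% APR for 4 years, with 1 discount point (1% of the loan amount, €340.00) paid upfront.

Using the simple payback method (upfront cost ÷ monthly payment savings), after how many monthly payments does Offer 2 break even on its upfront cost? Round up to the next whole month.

Offer 1: monthly rate = 10.25%/12 = 0.0085417; payment = 34,000 × 0.0085417 / (1 − (1+0.0085417)^−48) = €866.42.
Offer 2: at 9.75% the monthly rate is 0.0081250, so the payment is 34,000 × 0.0081250 / (1 − 1.0081250^−48) = €858.25.
Monthly savings = €866.42 − €858.25 = €8.17.
Break-even = €340.00 / €8.17 = 41.62 → 42 months.

42 months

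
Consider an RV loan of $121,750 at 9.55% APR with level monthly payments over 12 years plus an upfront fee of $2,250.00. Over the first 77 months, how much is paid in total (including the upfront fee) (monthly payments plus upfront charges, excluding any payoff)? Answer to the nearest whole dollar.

$111,862

Monthly rate = 9.55%/12 = 0.0079583; payment = 121,750 × 0.0079583 / (1 − (1+0.0079583)^−144) = $1,423.53.
Total outlay = 77 × $1,423.53 + $2,250.00 = $111,861.81.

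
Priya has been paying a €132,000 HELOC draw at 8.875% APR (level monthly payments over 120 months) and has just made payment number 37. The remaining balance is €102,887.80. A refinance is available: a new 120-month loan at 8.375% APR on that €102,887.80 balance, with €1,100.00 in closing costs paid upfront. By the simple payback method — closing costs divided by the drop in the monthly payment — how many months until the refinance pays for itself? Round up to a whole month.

3 months

Current payment = 132,000 × 8.875%/12 / (1 − (1+0.0073958)^−120) = €1,663.20.
Refinanced payment = 102,887.80 × 0.0069792 / (1 − (1+0.0069792)^−120) = €1,268.79.
Monthly savings = €1,663.20 − €1,268.79 = €394.41.
Break-even = €1,100.00 / €394.41 = 2.79 → 3 months.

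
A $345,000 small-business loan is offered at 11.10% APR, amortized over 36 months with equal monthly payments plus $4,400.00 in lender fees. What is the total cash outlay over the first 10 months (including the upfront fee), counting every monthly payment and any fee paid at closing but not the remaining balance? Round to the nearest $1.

At 11.10% the monthly rate is 0.0092500, so the payment is 345,000 × 0.0092500 / (1 − 1.0092500^−36) = $11,311.20.
Total outlay = 10 × $11,311.20 + $4,400.00 = $117,512.00.

$117,512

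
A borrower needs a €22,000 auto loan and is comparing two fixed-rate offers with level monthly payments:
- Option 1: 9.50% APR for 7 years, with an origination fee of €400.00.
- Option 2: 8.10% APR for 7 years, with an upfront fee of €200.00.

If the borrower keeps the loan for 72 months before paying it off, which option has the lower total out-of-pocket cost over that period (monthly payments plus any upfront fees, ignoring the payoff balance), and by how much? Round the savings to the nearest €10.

Option 1: monthly rate = 9.5%/12 = 0.0079167; payment = 22,000 × 0.0079167 / (1 − (1+0.0079167)^−84) = €359.57.
Option 2: monthly rate = 8.1%/12 = 0.0067500; payment = 22,000 × 0.0067500 / (1 − (1+0.0067500)^−84) = €343.99.
Over 72 months: Option 1 costs 72 × €359.57 + €400.00 = €26,289.04; Option 2 costs 72 × €343.99 + €200.00 = €24,967.28.
Option 2 is cheaper by €26,289.04 − €24,967.28 = €1,321.76.

Option 2 by €1,320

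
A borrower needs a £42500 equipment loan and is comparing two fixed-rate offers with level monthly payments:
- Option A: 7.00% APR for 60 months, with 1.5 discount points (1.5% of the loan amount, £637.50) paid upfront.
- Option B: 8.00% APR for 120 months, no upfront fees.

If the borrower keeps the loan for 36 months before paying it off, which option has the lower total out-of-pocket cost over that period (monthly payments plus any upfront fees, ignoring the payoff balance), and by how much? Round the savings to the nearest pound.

Option A: at 7.00% the monthly rate is 0.0058333, so the payment is 42,500 × 0.0058333 / (1 − 1.0058333^−60) = £841.55.
Option B: monthly rate = 8%/12 = 0.0066667; payment = 42,500 × 0.0066667 / (1 − (1+0.0066667)^−120) = £515.64.
Over 36 months: Option A costs 36 × £841.55 + £637.50 = £30,933.30; Option B costs 36 × £515.64 = £18,563.04.
Option B is cheaper by £30,933.30 − £18,563.04 = £12,370.26.

Option B by £12,370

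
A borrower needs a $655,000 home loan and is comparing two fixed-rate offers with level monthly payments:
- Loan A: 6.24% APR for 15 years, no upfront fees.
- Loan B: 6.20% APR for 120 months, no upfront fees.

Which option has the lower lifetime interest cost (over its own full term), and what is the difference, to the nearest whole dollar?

Loan A: monthly rate = 6.24%/12 = 0.0052000; payment = 655,000 × 0.0052000 / (1 − (1+0.0052000)^−180) = $5,612.55.
Total interest on Loan A = 180 × $5,612.55 − $655,000 = $355,259.00.
Loan B: at 6.20% the monthly rate is 0.0051667, so the payment is 655,000 × 0.0051667 / (1 − 1.0051667^−120) = $7,337.80.
Total interest on Loan B = 120 × $7,337.80 − $655,000 = $225,536.00.
Loan B is lower by $129,723.00.

Loan B by $129,723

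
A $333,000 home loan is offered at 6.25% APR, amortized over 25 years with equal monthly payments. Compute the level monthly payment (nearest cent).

Monthly rate = 6.25%/12 = 0.0052083; payment = 333,000 × 0.0052083 / (1 − (1+0.0052083)^−300) = $2,196.70.

$2,196.70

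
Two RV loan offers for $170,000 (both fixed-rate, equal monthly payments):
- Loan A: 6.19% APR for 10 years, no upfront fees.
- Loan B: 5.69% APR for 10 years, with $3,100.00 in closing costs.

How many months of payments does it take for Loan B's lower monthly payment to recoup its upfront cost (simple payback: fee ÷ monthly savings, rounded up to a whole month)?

Loan A: monthly rate = 6.19%/12 = 0.0051583; payment = 170,000 × 0.0051583 / (1 − (1+0.0051583)^−120) = $1,903.61.
Loan B: at 5.69% the monthly rate is 0.0047417, so the payment is 170,000 × 0.0047417 / (1 − 1.0047417^−120) = $1,860.99.
Monthly savings = $1,903.61 − $1,860.99 = $42.62.
Break-even = $3,100.00 / $42.62 = 72.74 → 73 months.

73 months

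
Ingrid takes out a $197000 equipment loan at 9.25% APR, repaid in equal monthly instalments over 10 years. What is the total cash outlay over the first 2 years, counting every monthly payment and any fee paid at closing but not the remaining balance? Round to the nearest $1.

At 9.25% the monthly rate is 0.0077083, so the payment is 197,000 × 0.0077083 / (1 − 1.0077083^−120) = $2,522.24.
Total outlay = 24 × $2,522.24 = $60,533.76.

$60,534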